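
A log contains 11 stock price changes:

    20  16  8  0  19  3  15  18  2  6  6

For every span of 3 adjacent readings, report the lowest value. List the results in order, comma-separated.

20 16 8 → min 8
16 8 0 → min 0
8 0 19 → min 0
0 19 3 → min 0
19 3 15 → min 3
3 15 18 → min 3
15 18 2 → min 2
18 2 6 → min 2
2 6 6 → min 2

8, 0, 0, 0, 3, 3, 2, 2, 2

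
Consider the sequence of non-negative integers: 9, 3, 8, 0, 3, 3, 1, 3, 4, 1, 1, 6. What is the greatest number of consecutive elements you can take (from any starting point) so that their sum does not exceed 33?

add 9: [9] sum 9, len 1
add 3: [9, 3] sum 12, len 2
add 8: [9, 3, 8] sum 20, len 3
add 0: [9, 3, 8, 0] sum 20, len 4
add 3: [9, 3, 8, 0, 3] sum 23, len 5
add 3: [9, 3, 8, 0, 3, 3] sum 26, len 6
add 1: [9, 3, 8, 0, 3, 3, 1] sum 27, len 7
add 3: [9, 3, 8, 0, 3, 3, 1, 3] sum 30, len 8
add 4: [3, 8, 0, 3, 3, 1, 3, 4] sum 25, len 8
add 1: [3, 8, 0, 3, 3, 1, 3, 4, 1] sum 26, len 9
add 1: [3, 8, 0, 3, 3, 1, 3, 4, 1, 1] sum 27, len 10
add 6: [3, 8, 0, 3, 3, 1, 3, 4, 1, 1, 6] sum 33, len 11
Longest length seen: 11.

11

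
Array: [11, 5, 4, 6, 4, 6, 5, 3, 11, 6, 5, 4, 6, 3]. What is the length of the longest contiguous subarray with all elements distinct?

add 11: [11] len 1
add 5: [11, 5] len 2
add 4: [11, 5, 4] len 3
add 6: [11, 5, 4, 6] len 4
add 4 (repeat 4, move left end past it): [6, 4] len 2
add 6 (repeat 6, move left end past it): [4, 6] len 2
add 5: [4, 6, 5] len 3
add 3: [4, 6, 5, 3] len 4
add 11: [4, 6, 5, 3, 11] len 5
add 6 (repeat 6, move left end past it): [5, 3, 11, 6] len 4
add 5 (repeat 5, move left end past it): [3, 11, 6, 5] len 4
add 4: [3, 11, 6, 5, 4] len 5
add 6 (repeat 6, move left end past it): [5, 4, 6] len 3
add 3: [5, 4, 6, 3] len 4
Longest all-distinct length: 5.

5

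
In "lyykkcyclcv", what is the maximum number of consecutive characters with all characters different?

3

[l] len 1
[l, y] len 2
[y] len 1
[y, k] len 2
[k] len 1
[k, c] len 2
[k, c, y] len 3
[y, c] len 2
[y, c, l] len 3
[l, c] len 2
[l, c, v] len 3
Longest all-distinct length: 3.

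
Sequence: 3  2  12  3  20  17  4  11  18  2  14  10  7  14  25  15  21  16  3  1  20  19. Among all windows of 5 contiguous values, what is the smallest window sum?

Window sums for each of the 18 positions:
[3, 2, 12, 3, 20] → sum 40
[2, 12, 3, 20, 17] → sum 54
[12, 3, 20, 17, 4] → sum 56
[3, 20, 17, 4, 11] → sum 55
[20, 17, 4, 11, 18] → sum 70
[17, 4, 11, 18, 2] → sum 52
[4, 11, 18, 2, 14] → sum 49
[11, 18, 2, 14, 10] → sum 55
[18, 2, 14, 10, 7] → sum 51
[2, 14, 10, 7, 14] → sum 47
[14, 10, 7, 14, 25] → sum 70
[10, 7, 14, 25, 15] → sum 71
[7, 14, 25, 15, 21] → sum 82
[14, 25, 15, 21, 16] → sum 91
[25, 15, 21, 16, 3] → sum 80
[15, 21, 16, 3, 1] → sum 56
[21, 16, 3, 1, 20] → sum 61
[16, 3, 1, 20, 19] → sum 59
Smallest of these is 40.

40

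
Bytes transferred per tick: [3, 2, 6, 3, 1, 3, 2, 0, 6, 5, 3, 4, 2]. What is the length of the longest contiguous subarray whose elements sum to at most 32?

Extend to the right; shrink from the left whenever the sum exceeds 32:
[3] sum 3 len 1
[3, 2] sum 5 len 2
[3, 2, 6] sum 11 len 3
[3, 2, 6, 3] sum 14 len 4
[3, 2, 6, 3, 1] sum 15 len 5
[3, 2, 6, 3, 1, 3] sum 18 len 6
[3, 2, 6, 3, 1, 3, 2] sum 20 len 7
[3, 2, 6, 3, 1, 3, 2, 0] sum 20 len 8
[3, 2, 6, 3, 1, 3, 2, 0, 6] sum 26 len 9
[3, 2, 6, 3, 1, 3, 2, 0, 6, 5] sum 31 len 10
[2, 6, 3, 1, 3, 2, 0, 6, 5, 3] sum 31 len 10
[3, 1, 3, 2, 0, 6, 5, 3, 4] sum 27 len 9
[3, 1, 3, 2, 0, 6, 5, 3, 4, 2] sum 29 len 10
Longest length seen: 10.

10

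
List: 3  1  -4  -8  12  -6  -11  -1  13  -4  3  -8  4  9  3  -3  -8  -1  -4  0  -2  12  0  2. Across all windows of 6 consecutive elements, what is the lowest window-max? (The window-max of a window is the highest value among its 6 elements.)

Window maxs for each of the 19 positions:
[3, 1, -4, -8, 12, -6] → max 12
[1, -4, -8, 12, -6, -11] → max 12
[-4, -8, 12, -6, -11, -1] → max 12
[-8, 12, -6, -11, -1, 13] → max 13
[12, -6, -11, -1, 13, -4] → max 13
[-6, -11, -1, 13, -4, 3] → max 13
[-11, -1, 13, -4, 3, -8] → max 13
[-1, 13, -4, 3, -8, 4] → max 13
[13, -4, 3, -8, 4, 9] → max 13
[-4, 3, -8, 4, 9, 3] → max 9
[3, -8, 4, 9, 3, -3] → max 9
[-8, 4, 9, 3, -3, -8] → max 9
[4, 9, 3, -3, -8, -1] → max 9
[9, 3, -3, -8, -1, -4] → max 9
[3, -3, -8, -1, -4, 0] → max 3
[-3, -8, -1, -4, 0, -2] → max 0
[-8, -1, -4, 0, -2, 12] → max 12
[-1, -4, 0, -2, 12, 0] → max 12
[-4, 0, -2, 12, 0, 2] → max 12
Lowest of these is 0.

0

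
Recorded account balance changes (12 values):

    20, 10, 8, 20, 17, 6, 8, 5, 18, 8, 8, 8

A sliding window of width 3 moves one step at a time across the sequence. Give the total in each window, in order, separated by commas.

38, 38, 45, 43, 31, 19, 31, 31, 34, 24

[20, 10, 8] → sum 38
[10, 8, 20] → sum 38
[8, 20, 17] → sum 45
[20, 17, 6] → sum 43
[17, 6, 8] → sum 31
[6, 8, 5] → sum 19
[8, 5, 18] → sum 31
[5, 18, 8] → sum 31
[18, 8, 8] → sum 34
[8, 8, 8] → sum 24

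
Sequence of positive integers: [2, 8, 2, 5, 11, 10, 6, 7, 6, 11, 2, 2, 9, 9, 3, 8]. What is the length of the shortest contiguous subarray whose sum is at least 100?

16

add 2: running sum 2 < 100
add 8: running sum 10 < 100
add 2: running sum 12 < 100
add 5: running sum 17 < 100
add 11: running sum 28 < 100
add 10: running sum 38 < 100
add 6: running sum 44 < 100
add 7: running sum 51 < 100
add 6: running sum 57 < 100
add 11: running sum 68 < 100
add 2: running sum 70 < 100
add 2: running sum 72 < 100
add 9: running sum 81 < 100
add 9: running sum 90 < 100
add 3: running sum 93 < 100
end 15: [2, 8, 2, 5, 11, 10, 6, 7, 6, 11, 2, 2, 9, 9, 3, 8] sum 101, len 16
Shortest qualifying length: 16.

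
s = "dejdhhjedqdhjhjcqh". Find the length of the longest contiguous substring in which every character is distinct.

[d] len 1
[d, e] len 2
[d, e, j] len 3
[e, j, d] len 3
[e, j, d, h] len 4
[h] len 1
[h, j] len 2
[h, j, e] len 3
[h, j, e, d] len 4
[h, j, e, d, q] len 5
[q, d] len 2
[q, d, h] len 3
[q, d, h, j] len 4
[j, h] len 2
[h, j] len 2
[h, j, c] len 3
[h, j, c, q] len 4
[j, c, q, h] len 4
Longest all-distinct length: 5.

5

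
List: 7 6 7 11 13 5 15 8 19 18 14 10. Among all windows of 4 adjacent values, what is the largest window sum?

[7, 6, 7, 11] → sum 31
[6, 7, 11, 13] → sum 37
[7, 11, 13, 5] → sum 36
[11, 13, 5, 15] → sum 44
[13, 5, 15, 8] → sum 41
[5, 15, 8, 19] → sum 47
[15, 8, 19, 18] → sum 60
[8, 19, 18, 14] → sum 59
[19, 18, 14, 10] → sum 61
Largest of these is 61.

61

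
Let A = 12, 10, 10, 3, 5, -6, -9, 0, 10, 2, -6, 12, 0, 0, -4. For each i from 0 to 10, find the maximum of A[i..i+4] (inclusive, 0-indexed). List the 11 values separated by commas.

12, 10, 10, 5, 10, 10, 10, 12, 12, 12, 12

Sliding a size-5 window across the 15 values:
12 10 10 3 5 → max 12
10 10 3 5 -6 → max 10
10 3 5 -6 -9 → max 10
3 5 -6 -9 0 → max 5
5 -6 -9 0 10 → max 10
-6 -9 0 10 2 → max 10
-9 0 10 2 -6 → max 10
0 10 2 -6 12 → max 12
10 2 -6 12 0 → max 12
2 -6 12 0 0 → max 12
-6 12 0 0 -4 → max 12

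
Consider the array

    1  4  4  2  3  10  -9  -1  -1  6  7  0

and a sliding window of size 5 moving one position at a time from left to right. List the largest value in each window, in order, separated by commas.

Sliding a size-5 window across the 12 values:
(1, 4, 4, 2, 3) → max 4
(4, 4, 2, 3, 10) → max 10
(4, 2, 3, 10, -9) → max 10
(2, 3, 10, -9, -1) → max 10
(3, 10, -9, -1, -1) → max 10
(10, -9, -1, -1, 6) → max 10
(-9, -1, -1, 6, 7) → max 7
(-1, -1, 6, 7, 0) → max 7

4, 10, 10, 10, 10, 10, 7, 7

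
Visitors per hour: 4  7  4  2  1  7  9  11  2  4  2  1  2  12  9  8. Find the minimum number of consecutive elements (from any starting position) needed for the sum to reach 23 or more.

add 4: running sum 4 < 23
add 7: running sum 11 < 23
add 4: running sum 15 < 23
add 2: running sum 17 < 23
add 1: running sum 18 < 23
end 5: [4, 7, 4, 2, 1, 7] sum 25, len 6
end 6: [4, 2, 1, 7, 9] sum 23, len 5
end 7: [7, 9, 11] sum 27, len 3
end 8: [7, 9, 11, 2] sum 29, len 4
end 9: [9, 11, 2, 4] sum 26, len 4
end 10: [9, 11, 2, 4, 2] sum 28, len 5
end 11: [9, 11, 2, 4, 2, 1] sum 29, len 6
end 12: [9, 11, 2, 4, 2, 1, 2] sum 31, len 7
end 13: [2, 4, 2, 1, 2, 12] sum 23, len 6
end 14: [2, 12, 9] sum 23, len 3
end 15: [12, 9, 8] sum 29, len 3
Shortest qualifying length: 3.

3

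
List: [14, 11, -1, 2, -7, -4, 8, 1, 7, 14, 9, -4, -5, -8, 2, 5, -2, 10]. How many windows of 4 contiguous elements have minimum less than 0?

14 11 -1 2 → min -1  < 0 ✓
11 -1 2 -7 → min -7  < 0 ✓
-1 2 -7 -4 → min -7  < 0 ✓
2 -7 -4 8 → min -7  < 0 ✓
-7 -4 8 1 → min -7  < 0 ✓
-4 8 1 7 → min -4  < 0 ✓
8 1 7 14 → min 1
1 7 14 9 → min 1
7 14 9 -4 → min -4  < 0 ✓
14 9 -4 -5 → min -5  < 0 ✓
9 -4 -5 -8 → min -8  < 0 ✓
-4 -5 -8 2 → min -8  < 0 ✓
-5 -8 2 5 → min -8  < 0 ✓
-8 2 5 -2 → min -8  < 0 ✓
2 5 -2 10 → min -2  < 0 ✓
13 windows satisfy the condition.

13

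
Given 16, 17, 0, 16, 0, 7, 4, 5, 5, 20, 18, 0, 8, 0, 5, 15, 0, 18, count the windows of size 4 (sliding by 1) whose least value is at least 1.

3

[16, 17, 0, 16] → min 0
[17, 0, 16, 0] → min 0
[0, 16, 0, 7] → min 0
[16, 0, 7, 4] → min 0
[0, 7, 4, 5] → min 0
[7, 4, 5, 5] → min 4  ≥ 1 ✓
[4, 5, 5, 20] → min 4  ≥ 1 ✓
[5, 5, 20, 18] → min 5  ≥ 1 ✓
[5, 20, 18, 0] → min 0
[20, 18, 0, 8] → min 0
[18, 0, 8, 0] → min 0
[0, 8, 0, 5] → min 0
[8, 0, 5, 15] → min 0
[0, 5, 15, 0] → min 0
[5, 15, 0, 18] → min 0
3 windows satisfy the condition.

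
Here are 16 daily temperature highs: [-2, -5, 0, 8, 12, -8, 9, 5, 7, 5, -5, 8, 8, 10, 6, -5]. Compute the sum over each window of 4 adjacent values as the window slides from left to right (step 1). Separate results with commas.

[-2, -5, 0, 8] → sum 1
[-5, 0, 8, 12] → sum 15
[0, 8, 12, -8] → sum 12
[8, 12, -8, 9] → sum 21
[12, -8, 9, 5] → sum 18
[-8, 9, 5, 7] → sum 13
[9, 5, 7, 5] → sum 26
[5, 7, 5, -5] → sum 12
[7, 5, -5, 8] → sum 15
[5, -5, 8, 8] → sum 16
[-5, 8, 8, 10] → sum 21
[8, 8, 10, 6] → sum 32
[8, 10, 6, -5] → sum 19

1, 15, 12, 21, 18, 13, 26, 12, 15, 16, 21, 32, 19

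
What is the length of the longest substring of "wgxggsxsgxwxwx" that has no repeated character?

4

[w] len 1
[w, g] len 2
[w, g, x] len 3
[x, g] len 2
[g] len 1
[g, s] len 2
[g, s, x] len 3
[x, s] len 2
[x, s, g] len 3
[s, g, x] len 3
[s, g, x, w] len 4
[w, x] len 2
[x, w] len 2
[w, x] len 2
Longest all-distinct length: 4.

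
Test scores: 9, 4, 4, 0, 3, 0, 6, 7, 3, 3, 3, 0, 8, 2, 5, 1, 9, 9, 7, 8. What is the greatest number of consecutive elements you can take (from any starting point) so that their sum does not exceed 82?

19

Extend to the right; shrink from the left whenever the sum exceeds 82:
add 9: [9] sum 9, len 1
add 4: [9, 4] sum 13, len 2
add 4: [9, 4, 4] sum 17, len 3
add 0: [9, 4, 4, 0] sum 17, len 4
add 3: [9, 4, 4, 0, 3] sum 20, len 5
add 0: [9, 4, 4, 0, 3, 0] sum 20, len 6
add 6: [9, 4, 4, 0, 3, 0, 6] sum 26, len 7
add 7: [9, 4, 4, 0, 3, 0, 6, 7] sum 33, len 8
add 3: [9, 4, 4, 0, 3, 0, 6, 7, 3] sum 36, len 9
add 3: [9, 4, 4, 0, 3, 0, 6, 7, 3, 3] sum 39, len 10
add 3: [9, 4, 4, 0, 3, 0, 6, 7, 3, 3, 3] sum 42, len 11
add 0: [9, 4, 4, 0, 3, 0, 6, 7, 3, 3, 3, 0] sum 42, len 12
add 8: [9, 4, 4, 0, 3, 0, 6, 7, 3, 3, 3, 0, 8] sum 50, len 13
add 2: [9, 4, 4, 0, 3, 0, 6, 7, 3, 3, 3, 0, 8, 2] sum 52, len 14
add 5: [9, 4, 4, 0, 3, 0, 6, 7, 3, 3, 3, 0, 8, 2, 5] sum 57, len 15
add 1: [9, 4, 4, 0, 3, 0, 6, 7, 3, 3, 3, 0, 8, 2, 5, 1] sum 58, len 16
add 9: [9, 4, 4, 0, 3, 0, 6, 7, 3, 3, 3, 0, 8, 2, 5, 1, 9] sum 67, len 17
add 9: [9, 4, 4, 0, 3, 0, 6, 7, 3, 3, 3, 0, 8, 2, 5, 1, 9, 9] sum 76, len 18
add 7: [4, 4, 0, 3, 0, 6, 7, 3, 3, 3, 0, 8, 2, 5, 1, 9, 9, 7] sum 74, len 18
add 8: [4, 4, 0, 3, 0, 6, 7, 3, 3, 3, 0, 8, 2, 5, 1, 9, 9, 7, 8] sum 82, len 19
Longest length seen: 19.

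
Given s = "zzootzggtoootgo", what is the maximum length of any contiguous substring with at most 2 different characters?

add z: window [z] (1 distinct), len 1
add z: window [z, z] (1 distinct), len 2
add o: window [z, z, o] (2 distinct), len 3
add o: window [z, z, o, o] (2 distinct), len 4
add t: window [o, o, t] (2 distinct), len 3
add z: window [t, z] (2 distinct), len 2
add g: window [z, g] (2 distinct), len 2
add g: window [z, g, g] (2 distinct), len 3
add t: window [g, g, t] (2 distinct), len 3
add o: window [t, o] (2 distinct), len 2
add o: window [t, o, o] (2 distinct), len 3
add o: window [t, o, o, o] (2 distinct), len 4
add t: window [t, o, o, o, t] (2 distinct), len 5
add g: window [t, g] (2 distinct), len 2
add o: window [g, o] (2 distinct), len 2
Longest length with ≤2 distinct: 5.

5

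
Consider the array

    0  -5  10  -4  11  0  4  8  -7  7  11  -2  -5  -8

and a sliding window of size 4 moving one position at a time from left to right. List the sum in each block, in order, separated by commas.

1, 12, 17, 11, 23, 5, 12, 19, 9, 11, -4

Sliding a size-4 window across the 14 values:
[0, -5, 10, -4] → sum 1
[-5, 10, -4, 11] → sum 12
[10, -4, 11, 0] → sum 17
[-4, 11, 0, 4] → sum 11
[11, 0, 4, 8] → sum 23
[0, 4, 8, -7] → sum 5
[4, 8, -7, 7] → sum 12
[8, -7, 7, 11] → sum 19
[-7, 7, 11, -2] → sum 9
[7, 11, -2, -5] → sum 11
[11, -2, -5, -8] → sum -4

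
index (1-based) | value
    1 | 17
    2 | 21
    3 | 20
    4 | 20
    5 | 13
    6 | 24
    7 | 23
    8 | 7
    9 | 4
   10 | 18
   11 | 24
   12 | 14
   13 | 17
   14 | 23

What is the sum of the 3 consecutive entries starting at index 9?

Elements at indices 9..11: 4, 18, 24
sum(4, 18, 24) = 46

46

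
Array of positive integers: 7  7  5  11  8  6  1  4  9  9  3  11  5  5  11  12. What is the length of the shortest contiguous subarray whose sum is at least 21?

Extend right; whenever the sum reaches 21, record the length and shrink from the left:
add 7: running sum 7 < 21
add 7: running sum 14 < 21
add 5: running sum 19 < 21
end 3: [7, 5, 11] sum 23, len 3
end 4: [5, 11, 8] sum 24, len 3
end 5: [11, 8, 6] sum 25, len 3
end 6: [11, 8, 6, 1] sum 26, len 4
end 7: [11, 8, 6, 1, 4] sum 30, len 5
end 8: [8, 6, 1, 4, 9] sum 28, len 5
end 9: [4, 9, 9] sum 22, len 3
end 10: [9, 9, 3] sum 21, len 3
end 11: [9, 3, 11] sum 23, len 3
end 12: [9, 3, 11, 5] sum 28, len 4
end 13: [11, 5, 5] sum 21, len 3
end 14: [5, 5, 11] sum 21, len 3
end 15: [11, 12] sum 23, len 2
Shortest qualifying length: 2.

2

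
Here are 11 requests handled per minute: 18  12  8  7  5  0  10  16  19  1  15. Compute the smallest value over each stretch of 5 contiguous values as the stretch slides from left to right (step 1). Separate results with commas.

Sliding a size-5 window across the 11 values:
18 12 8 7 5 → min 5
12 8 7 5 0 → min 0
8 7 5 0 10 → min 0
7 5 0 10 16 → min 0
5 0 10 16 19 → min 0
0 10 16 19 1 → min 0
10 16 19 1 15 → min 1

5, 0, 0, 0, 0, 0, 1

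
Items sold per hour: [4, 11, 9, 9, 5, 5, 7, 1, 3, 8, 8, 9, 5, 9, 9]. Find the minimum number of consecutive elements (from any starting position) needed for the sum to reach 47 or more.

add 4: running sum 4 < 47
add 11: running sum 15 < 47
add 9: running sum 24 < 47
add 9: running sum 33 < 47
add 5: running sum 38 < 47
add 5: running sum 43 < 47
end 6: [4, 11, 9, 9, 5, 5, 7] sum 50, len 7
end 7: [11, 9, 9, 5, 5, 7, 1] sum 47, len 7
end 8: [11, 9, 9, 5, 5, 7, 1, 3] sum 50, len 8
end 9: [9, 9, 5, 5, 7, 1, 3, 8] sum 47, len 8
end 10: [9, 9, 5, 5, 7, 1, 3, 8, 8] sum 55, len 9
end 11: [9, 5, 5, 7, 1, 3, 8, 8, 9] sum 55, len 9
end 12: [5, 5, 7, 1, 3, 8, 8, 9, 5] sum 51, len 9
end 13: [7, 1, 3, 8, 8, 9, 5, 9] sum 50, len 8
end 14: [8, 8, 9, 5, 9, 9] sum 48, len 6
Shortest qualifying length: 6.

6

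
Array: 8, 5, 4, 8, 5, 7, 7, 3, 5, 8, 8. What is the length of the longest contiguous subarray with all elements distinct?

[8] len 1
[8, 5] len 2
[8, 5, 4] len 3
[5, 4, 8] len 3
[4, 8, 5] len 3
[4, 8, 5, 7] len 4
[7] len 1
[7, 3] len 2
[7, 3, 5] len 3
[7, 3, 5, 8] len 4
[8] len 1
Longest all-distinct length: 4.

4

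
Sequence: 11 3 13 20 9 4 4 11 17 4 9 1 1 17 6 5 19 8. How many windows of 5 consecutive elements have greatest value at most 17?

11 3 13 20 9 → max 20
3 13 20 9 4 → max 20
13 20 9 4 4 → max 20
20 9 4 4 11 → max 20
9 4 4 11 17 → max 17  ≤ 17 ✓
4 4 11 17 4 → max 17  ≤ 17 ✓
4 11 17 4 9 → max 17  ≤ 17 ✓
11 17 4 9 1 → max 17  ≤ 17 ✓
17 4 9 1 1 → max 17  ≤ 17 ✓
4 9 1 1 17 → max 17  ≤ 17 ✓
9 1 1 17 6 → max 17  ≤ 17 ✓
1 1 17 6 5 → max 17  ≤ 17 ✓
1 17 6 5 19 → max 19
17 6 5 19 8 → max 19
8 windows satisfy the condition.

8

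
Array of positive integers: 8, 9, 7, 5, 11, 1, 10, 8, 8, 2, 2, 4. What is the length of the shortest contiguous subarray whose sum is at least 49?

7

add 8: running sum 8 < 49
add 9: running sum 17 < 49
add 7: running sum 24 < 49
add 5: running sum 29 < 49
add 11: running sum 40 < 49
add 1: running sum 41 < 49
end 6: [8, 9, 7, 5, 11, 1, 10] sum 51, len 7
end 7: [9, 7, 5, 11, 1, 10, 8] sum 51, len 7
end 8: [7, 5, 11, 1, 10, 8, 8] sum 50, len 7
end 9: [7, 5, 11, 1, 10, 8, 8, 2] sum 52, len 8
end 10: [7, 5, 11, 1, 10, 8, 8, 2, 2] sum 54, len 9
end 11: [5, 11, 1, 10, 8, 8, 2, 2, 4] sum 51, len 9
Shortest qualifying length: 7.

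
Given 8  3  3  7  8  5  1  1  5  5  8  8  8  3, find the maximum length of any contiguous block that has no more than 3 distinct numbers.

9

add 8: window [8] (1 distinct), len 1
add 3: window [8, 3] (2 distinct), len 2
add 3: window [8, 3, 3] (2 distinct), len 3
add 7: window [8, 3, 3, 7] (3 distinct), len 4
add 8: window [8, 3, 3, 7, 8] (3 distinct), len 5
add 5: window [7, 8, 5] (3 distinct), len 3
add 1: window [8, 5, 1] (3 distinct), len 3
add 1: window [8, 5, 1, 1] (3 distinct), len 4
add 5: window [8, 5, 1, 1, 5] (3 distinct), len 5
add 5: window [8, 5, 1, 1, 5, 5] (3 distinct), len 6
add 8: window [8, 5, 1, 1, 5, 5, 8] (3 distinct), len 7
add 8: window [8, 5, 1, 1, 5, 5, 8, 8] (3 distinct), len 8
add 8: window [8, 5, 1, 1, 5, 5, 8, 8, 8] (3 distinct), len 9
add 3: window [5, 5, 8, 8, 8, 3] (3 distinct), len 6
Longest length with ≤3 distinct: 9.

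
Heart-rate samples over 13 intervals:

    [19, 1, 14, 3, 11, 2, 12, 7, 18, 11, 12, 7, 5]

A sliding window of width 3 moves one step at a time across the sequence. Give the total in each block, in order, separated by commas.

34, 18, 28, 16, 25, 21, 37, 36, 41, 30, 24

Sliding a size-3 window across the 13 values:
19 1 14 → sum 34
1 14 3 → sum 18
14 3 11 → sum 28
3 11 2 → sum 16
11 2 12 → sum 25
2 12 7 → sum 21
12 7 18 → sum 37
7 18 11 → sum 36
18 11 12 → sum 41
11 12 7 → sum 30
12 7 5 → sum 24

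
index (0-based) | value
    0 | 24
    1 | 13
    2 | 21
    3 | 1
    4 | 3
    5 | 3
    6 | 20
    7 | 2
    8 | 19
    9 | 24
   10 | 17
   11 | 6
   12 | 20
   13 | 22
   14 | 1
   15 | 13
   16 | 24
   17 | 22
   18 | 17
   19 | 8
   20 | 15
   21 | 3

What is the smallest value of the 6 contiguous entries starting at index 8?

Elements at indices 8..13: 19, 24, 17, 6, 20, 22
min(19, 24, 17, 6, 20, 22) = 6

6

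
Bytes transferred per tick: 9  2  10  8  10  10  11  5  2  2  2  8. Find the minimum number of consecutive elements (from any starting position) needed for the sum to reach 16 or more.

Extend right; whenever the sum reaches 16, record the length and shrink from the left:
add 9: running sum 9 < 16
add 2: running sum 11 < 16
end 2: [9, 2, 10] sum 21, len 3
end 3: [10, 8] sum 18, len 2
end 4: [8, 10] sum 18, len 2
end 5: [10, 10] sum 20, len 2
end 6: [10, 11] sum 21, len 2
end 7: [11, 5] sum 16, len 2
end 8: [11, 5, 2] sum 18, len 3
end 9: [11, 5, 2, 2] sum 20, len 4
end 10: [11, 5, 2, 2, 2] sum 22, len 5
end 11: [5, 2, 2, 2, 8] sum 19, len 5
Shortest qualifying length: 2.

2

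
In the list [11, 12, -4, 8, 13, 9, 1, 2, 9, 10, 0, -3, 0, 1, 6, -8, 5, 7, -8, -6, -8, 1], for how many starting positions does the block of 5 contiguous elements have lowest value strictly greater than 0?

3

[11, 12, -4, 8, 13] → min -4
[12, -4, 8, 13, 9] → min -4
[-4, 8, 13, 9, 1] → min -4
[8, 13, 9, 1, 2] → min 1  > 0 ✓
[13, 9, 1, 2, 9] → min 1  > 0 ✓
[9, 1, 2, 9, 10] → min 1  > 0 ✓
[1, 2, 9, 10, 0] → min 0
[2, 9, 10, 0, -3] → min -3
[9, 10, 0, -3, 0] → min -3
[10, 0, -3, 0, 1] → min -3
[0, -3, 0, 1, 6] → min -3
[-3, 0, 1, 6, -8] → min -8
[0, 1, 6, -8, 5] → min -8
[1, 6, -8, 5, 7] → min -8
[6, -8, 5, 7, -8] → min -8
[-8, 5, 7, -8, -6] → min -8
[5, 7, -8, -6, -8] → min -8
[7, -8, -6, -8, 1] → min -8
3 windows satisfy the condition.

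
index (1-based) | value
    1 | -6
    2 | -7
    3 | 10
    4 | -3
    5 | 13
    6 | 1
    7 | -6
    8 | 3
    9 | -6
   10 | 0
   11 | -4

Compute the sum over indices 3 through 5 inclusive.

20

Elements at indices 3..5: 10, -3, 13
sum(10, -3, 13) = 20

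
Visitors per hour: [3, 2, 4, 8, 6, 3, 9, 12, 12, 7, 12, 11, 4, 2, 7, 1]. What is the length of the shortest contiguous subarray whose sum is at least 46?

add 3: running sum 3 < 46
add 2: running sum 5 < 46
add 4: running sum 9 < 46
add 8: running sum 17 < 46
add 6: running sum 23 < 46
add 3: running sum 26 < 46
add 9: running sum 35 < 46
add 12: shortest ending here [3, 2, 4, 8, 6, 3, 9, 12] sum 47, len 8
add 12: shortest ending here [8, 6, 3, 9, 12, 12] sum 50, len 6
add 7: shortest ending here [6, 3, 9, 12, 12, 7] sum 49, len 6
add 12: shortest ending here [9, 12, 12, 7, 12] sum 52, len 5
add 11: shortest ending here [12, 12, 7, 12, 11] sum 54, len 5
add 4: shortest ending here [12, 7, 12, 11, 4] sum 46, len 5
add 2: shortest ending here [12, 7, 12, 11, 4, 2] sum 48, len 6
add 7: shortest ending here [12, 7, 12, 11, 4, 2, 7] sum 55, len 7
add 1: shortest ending here [12, 7, 12, 11, 4, 2, 7, 1] sum 56, len 8
Shortest qualifying length: 5.

5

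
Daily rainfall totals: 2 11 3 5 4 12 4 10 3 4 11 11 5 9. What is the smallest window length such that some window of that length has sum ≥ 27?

add 2: running sum 2 < 27
add 11: running sum 13 < 27
add 3: running sum 16 < 27
add 5: running sum 21 < 27
add 4: running sum 25 < 27
add 12: shortest ending here [11, 3, 5, 4, 12] sum 35, len 5
add 4: shortest ending here [3, 5, 4, 12, 4] sum 28, len 5
add 10: shortest ending here [4, 12, 4, 10] sum 30, len 4
add 3: shortest ending here [12, 4, 10, 3] sum 29, len 4
add 4: shortest ending here [12, 4, 10, 3, 4] sum 33, len 5
add 11: shortest ending here [10, 3, 4, 11] sum 28, len 4
add 11: shortest ending here [3, 4, 11, 11] sum 29, len 4
add 5: shortest ending here [11, 11, 5] sum 27, len 3
add 9: shortest ending here [11, 11, 5, 9] sum 36, len 4
Shortest qualifying length: 3.

3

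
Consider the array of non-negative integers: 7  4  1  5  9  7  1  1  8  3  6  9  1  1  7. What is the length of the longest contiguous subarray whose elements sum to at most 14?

4

add 7: [7] sum 7, len 1
add 4: [7, 4] sum 11, len 2
add 1: [7, 4, 1] sum 12, len 3
add 5: [4, 1, 5] sum 10, len 3
add 9: [5, 9] sum 14, len 2
add 7: [7] sum 7, len 1
add 1: [7, 1] sum 8, len 2
add 1: [7, 1, 1] sum 9, len 3
add 8: [1, 1, 8] sum 10, len 3
add 3: [1, 1, 8, 3] sum 13, len 4
add 6: [3, 6] sum 9, len 2
add 9: [9] sum 9, len 1
add 1: [9, 1] sum 10, len 2
add 1: [9, 1, 1] sum 11, len 3
add 7: [1, 1, 7] sum 9, len 3
Longest length seen: 4.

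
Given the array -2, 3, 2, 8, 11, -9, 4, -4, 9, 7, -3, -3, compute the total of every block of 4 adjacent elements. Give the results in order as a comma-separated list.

11, 24, 12, 14, 2, 0, 16, 9, 10

(-2, 3, 2, 8) → sum 11
(3, 2, 8, 11) → sum 24
(2, 8, 11, -9) → sum 12
(8, 11, -9, 4) → sum 14
(11, -9, 4, -4) → sum 2
(-9, 4, -4, 9) → sum 0
(4, -4, 9, 7) → sum 16
(-4, 9, 7, -3) → sum 9
(9, 7, -3, -3) → sum 10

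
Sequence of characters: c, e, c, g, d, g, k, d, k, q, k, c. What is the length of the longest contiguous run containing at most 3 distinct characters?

Extend right; when distinct count exceeds 3, shrink from the left:
add c: window [c] (1 distinct), len 1
add e: window [c, e] (2 distinct), len 2
add c: window [c, e, c] (2 distinct), len 3
add g: window [c, e, c, g] (3 distinct), len 4
add d: window [c, g, d] (3 distinct), len 3
add g: window [c, g, d, g] (3 distinct), len 4
add k: window [g, d, g, k] (3 distinct), len 4
add d: window [g, d, g, k, d] (3 distinct), len 5
add k: window [g, d, g, k, d, k] (3 distinct), len 6
add q: window [k, d, k, q] (3 distinct), len 4
add k: window [k, d, k, q, k] (3 distinct), len 5
add c: window [k, q, k, c] (3 distinct), len 4
Longest length with ≤3 distinct: 6.

6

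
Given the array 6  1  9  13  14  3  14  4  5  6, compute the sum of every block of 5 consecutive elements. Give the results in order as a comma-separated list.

43, 40, 53, 48, 40, 32

[6, 1, 9, 13, 14] → sum 43
[1, 9, 13, 14, 3] → sum 40
[9, 13, 14, 3, 14] → sum 53
[13, 14, 3, 14, 4] → sum 48
[14, 3, 14, 4, 5] → sum 40
[3, 14, 4, 5, 6] → sum 32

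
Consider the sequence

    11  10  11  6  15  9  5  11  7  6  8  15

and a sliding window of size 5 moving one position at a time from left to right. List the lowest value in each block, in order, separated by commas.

6, 6, 5, 5, 5, 5, 5, 6

Sliding a size-5 window across the 12 values:
(11, 10, 11, 6, 15) → min 6
(10, 11, 6, 15, 9) → min 6
(11, 6, 15, 9, 5) → min 5
(6, 15, 9, 5, 11) → min 5
(15, 9, 5, 11, 7) → min 5
(9, 5, 11, 7, 6) → min 5
(5, 11, 7, 6, 8) → min 5
(11, 7, 6, 8, 15) → min 6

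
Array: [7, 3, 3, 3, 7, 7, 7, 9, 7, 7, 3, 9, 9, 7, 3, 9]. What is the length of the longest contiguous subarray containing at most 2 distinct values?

7

add 7: window [7] (1 distinct), len 1
add 3: window [7, 3] (2 distinct), len 2
add 3: window [7, 3, 3] (2 distinct), len 3
add 3: window [7, 3, 3, 3] (2 distinct), len 4
add 7: window [7, 3, 3, 3, 7] (2 distinct), len 5
add 7: window [7, 3, 3, 3, 7, 7] (2 distinct), len 6
add 7: window [7, 3, 3, 3, 7, 7, 7] (2 distinct), len 7
add 9: window [7, 7, 7, 9] (2 distinct), len 4
add 7: window [7, 7, 7, 9, 7] (2 distinct), len 5
add 7: window [7, 7, 7, 9, 7, 7] (2 distinct), len 6
add 3: window [7, 7, 3] (2 distinct), len 3
add 9: window [3, 9] (2 distinct), len 2
add 9: window [3, 9, 9] (2 distinct), len 3
add 7: window [9, 9, 7] (2 distinct), len 3
add 3: window [7, 3] (2 distinct), len 2
add 9: window [3, 9] (2 distinct), len 2
Longest length with ≤2 distinct: 7.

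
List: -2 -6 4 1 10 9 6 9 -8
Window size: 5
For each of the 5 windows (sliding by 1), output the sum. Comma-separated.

7, 18, 30, 35, 26

Sliding a size-5 window across the 9 values:
(-2, -6, 4, 1, 10) → sum 7
(-6, 4, 1, 10, 9) → sum 18
(4, 1, 10, 9, 6) → sum 30
(1, 10, 9, 6, 9) → sum 35
(10, 9, 6, 9, -8) → sum 26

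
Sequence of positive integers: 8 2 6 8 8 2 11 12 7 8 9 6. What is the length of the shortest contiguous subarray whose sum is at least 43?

Extend right; whenever the sum reaches 43, record the length and shrink from the left:
add 8: running sum 8 < 43
add 2: running sum 10 < 43
add 6: running sum 16 < 43
add 8: running sum 24 < 43
add 8: running sum 32 < 43
add 2: running sum 34 < 43
end 6: [8, 2, 6, 8, 8, 2, 11] sum 45, len 7
end 7: [6, 8, 8, 2, 11, 12] sum 47, len 6
end 8: [8, 8, 2, 11, 12, 7] sum 48, len 6
end 9: [8, 2, 11, 12, 7, 8] sum 48, len 6
end 10: [11, 12, 7, 8, 9] sum 47, len 5
end 11: [11, 12, 7, 8, 9, 6] sum 53, len 6
Shortest qualifying length: 5.

5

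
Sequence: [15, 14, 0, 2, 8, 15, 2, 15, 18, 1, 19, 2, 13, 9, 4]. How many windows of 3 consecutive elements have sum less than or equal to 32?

[15, 14, 0] → sum 29  ≤ 32 ✓
[14, 0, 2] → sum 16  ≤ 32 ✓
[0, 2, 8] → sum 10  ≤ 32 ✓
[2, 8, 15] → sum 25  ≤ 32 ✓
[8, 15, 2] → sum 25  ≤ 32 ✓
[15, 2, 15] → sum 32  ≤ 32 ✓
[2, 15, 18] → sum 35
[15, 18, 1] → sum 34
[18, 1, 19] → sum 38
[1, 19, 2] → sum 22  ≤ 32 ✓
[19, 2, 13] → sum 34
[2, 13, 9] → sum 24  ≤ 32 ✓
[13, 9, 4] → sum 26  ≤ 32 ✓
9 windows satisfy the condition.

9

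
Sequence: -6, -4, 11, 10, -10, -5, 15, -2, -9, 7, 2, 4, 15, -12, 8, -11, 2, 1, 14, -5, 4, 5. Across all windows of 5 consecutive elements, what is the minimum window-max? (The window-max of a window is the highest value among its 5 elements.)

7

(-6, -4, 11, 10, -10) → max 11
(-4, 11, 10, -10, -5) → max 11
(11, 10, -10, -5, 15) → max 15
(10, -10, -5, 15, -2) → max 15
(-10, -5, 15, -2, -9) → max 15
(-5, 15, -2, -9, 7) → max 15
(15, -2, -9, 7, 2) → max 15
(-2, -9, 7, 2, 4) → max 7
(-9, 7, 2, 4, 15) → max 15
(7, 2, 4, 15, -12) → max 15
(2, 4, 15, -12, 8) → max 15
(4, 15, -12, 8, -11) → max 15
(15, -12, 8, -11, 2) → max 15
(-12, 8, -11, 2, 1) → max 8
(8, -11, 2, 1, 14) → max 14
(-11, 2, 1, 14, -5) → max 14
(2, 1, 14, -5, 4) → max 14
(1, 14, -5, 4, 5) → max 14
Minimum of these is 7.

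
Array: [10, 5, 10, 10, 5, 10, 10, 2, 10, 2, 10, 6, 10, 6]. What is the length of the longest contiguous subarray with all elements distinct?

add 10: [10] len 1
add 5: [10, 5] len 2
add 10 (repeat 10, move left end past it): [5, 10] len 2
add 10 (repeat 10, move left end past it): [10] len 1
add 5: [10, 5] len 2
add 10 (repeat 10, move left end past it): [5, 10] len 2
add 10 (repeat 10, move left end past it): [10] len 1
add 2: [10, 2] len 2
add 10 (repeat 10, move left end past it): [2, 10] len 2
add 2 (repeat 2, move left end past it): [10, 2] len 2
add 10 (repeat 10, move left end past it): [2, 10] len 2
add 6: [2, 10, 6] len 3
add 10 (repeat 10, move left end past it): [6, 10] len 2
add 6 (repeat 6, move left end past it): [10, 6] len 2
Longest all-distinct length: 3.

3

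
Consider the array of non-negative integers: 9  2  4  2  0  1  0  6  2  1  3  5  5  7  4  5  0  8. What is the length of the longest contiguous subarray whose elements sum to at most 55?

17

→ 9: sum 9, len 1
→ 2: sum 11, len 2
→ 4: sum 15, len 3
→ 2: sum 17, len 4
→ 0: sum 17, len 5
→ 1: sum 18, len 6
→ 0: sum 18, len 7
→ 6: sum 24, len 8
→ 2: sum 26, len 9
→ 1: sum 27, len 10
→ 3: sum 30, len 11
→ 5: sum 35, len 12
→ 5: sum 40, len 13
→ 7: sum 47, len 14
→ 4: sum 51, len 15
→ 5 (dropped 9): sum 47, len 15
→ 0: sum 47, len 16
→ 8: sum 55, len 17
Longest length seen: 17.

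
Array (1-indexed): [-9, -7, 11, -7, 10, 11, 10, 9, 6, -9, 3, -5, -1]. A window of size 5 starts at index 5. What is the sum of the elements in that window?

46

Elements at indices 5..9: 10, 11, 10, 9, 6
sum(10, 11, 10, 9, 6) = 46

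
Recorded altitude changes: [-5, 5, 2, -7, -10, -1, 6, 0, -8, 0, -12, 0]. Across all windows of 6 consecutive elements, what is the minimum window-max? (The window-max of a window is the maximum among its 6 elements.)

Each size-6 window and its max:
[-5, 5, 2, -7, -10, -1] → max 5
[5, 2, -7, -10, -1, 6] → max 6
[2, -7, -10, -1, 6, 0] → max 6
[-7, -10, -1, 6, 0, -8] → max 6
[-10, -1, 6, 0, -8, 0] → max 6
[-1, 6, 0, -8, 0, -12] → max 6
[6, 0, -8, 0, -12, 0] → max 6
Minimum of these is 5.

5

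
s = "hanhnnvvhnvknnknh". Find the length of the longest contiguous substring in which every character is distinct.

add h: [h] len 1
add a: [h, a] len 2
add n: [h, a, n] len 3
add h (repeat h, move left end past it): [a, n, h] len 3
add n (repeat n, move left end past it): [h, n] len 2
add n (repeat n, move left end past it): [n] len 1
add v: [n, v] len 2
add v (repeat v, move left end past it): [v] len 1
add h: [v, h] len 2
add n: [v, h, n] len 3
add v (repeat v, move left end past it): [h, n, v] len 3
add k: [h, n, v, k] len 4
add n (repeat n, move left end past it): [v, k, n] len 3
add n (repeat n, move left end past it): [n] len 1
add k: [n, k] len 2
add n (repeat n, move left end past it): [k, n] len 2
add h: [k, n, h] len 3
Longest all-distinct length: 4.

4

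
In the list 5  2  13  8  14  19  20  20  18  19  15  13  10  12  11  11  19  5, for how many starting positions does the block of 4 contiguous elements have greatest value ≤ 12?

1

(5, 2, 13, 8) → max 13
(2, 13, 8, 14) → max 14
(13, 8, 14, 19) → max 19
(8, 14, 19, 20) → max 20
(14, 19, 20, 20) → max 20
(19, 20, 20, 18) → max 20
(20, 20, 18, 19) → max 20
(20, 18, 19, 15) → max 20
(18, 19, 15, 13) → max 19
(19, 15, 13, 10) → max 19
(15, 13, 10, 12) → max 15
(13, 10, 12, 11) → max 13
(10, 12, 11, 11) → max 12  ≤ 12 ✓
(12, 11, 11, 19) → max 19
(11, 11, 19, 5) → max 19
1 window satisfy the condition.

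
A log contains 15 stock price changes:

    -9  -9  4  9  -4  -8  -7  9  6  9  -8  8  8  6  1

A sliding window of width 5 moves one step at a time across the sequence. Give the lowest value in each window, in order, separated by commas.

-9 -9 4 9 -4 → min -9
-9 4 9 -4 -8 → min -9
4 9 -4 -8 -7 → min -8
9 -4 -8 -7 9 → min -8
-4 -8 -7 9 6 → min -8
-8 -7 9 6 9 → min -8
-7 9 6 9 -8 → min -8
9 6 9 -8 8 → min -8
6 9 -8 8 8 → min -8
9 -8 8 8 6 → min -8
-8 8 8 6 1 → min -8

-9, -9, -8, -8, -8, -8, -8, -8, -8, -8, -8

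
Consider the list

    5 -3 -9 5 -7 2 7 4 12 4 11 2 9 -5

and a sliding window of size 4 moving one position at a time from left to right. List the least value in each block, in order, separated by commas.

-9, -9, -9, -7, -7, 2, 4, 4, 2, 2, -5

[5, -3, -9, 5] → min -9
[-3, -9, 5, -7] → min -9
[-9, 5, -7, 2] → min -9
[5, -7, 2, 7] → min -7
[-7, 2, 7, 4] → min -7
[2, 7, 4, 12] → min 2
[7, 4, 12, 4] → min 4
[4, 12, 4, 11] → min 4
[12, 4, 11, 2] → min 2
[4, 11, 2, 9] → min 2
[11, 2, 9, -5] → min -5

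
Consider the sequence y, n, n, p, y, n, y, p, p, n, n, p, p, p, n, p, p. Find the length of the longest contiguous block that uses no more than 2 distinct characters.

10

add y: window [y] (1 distinct), len 1
add n: window [y, n] (2 distinct), len 2
add n: window [y, n, n] (2 distinct), len 3
add p: window [n, n, p] (2 distinct), len 3
add y: window [p, y] (2 distinct), len 2
add n: window [y, n] (2 distinct), len 2
add y: window [y, n, y] (2 distinct), len 3
add p: window [y, p] (2 distinct), len 2
add p: window [y, p, p] (2 distinct), len 3
add n: window [p, p, n] (2 distinct), len 3
add n: window [p, p, n, n] (2 distinct), len 4
add p: window [p, p, n, n, p] (2 distinct), len 5
add p: window [p, p, n, n, p, p] (2 distinct), len 6
add p: window [p, p, n, n, p, p, p] (2 distinct), len 7
add n: window [p, p, n, n, p, p, p, n] (2 distinct), len 8
add p: window [p, p, n, n, p, p, p, n, p] (2 distinct), len 9
add p: window [p, p, n, n, p, p, p, n, p, p] (2 distinct), len 10
Longest length with ≤2 distinct: 10.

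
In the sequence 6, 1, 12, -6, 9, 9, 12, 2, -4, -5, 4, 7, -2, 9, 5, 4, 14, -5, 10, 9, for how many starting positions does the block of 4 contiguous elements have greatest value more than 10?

11

[6, 1, 12, -6] → max 12  > 10 ✓
[1, 12, -6, 9] → max 12  > 10 ✓
[12, -6, 9, 9] → max 12  > 10 ✓
[-6, 9, 9, 12] → max 12  > 10 ✓
[9, 9, 12, 2] → max 12  > 10 ✓
[9, 12, 2, -4] → max 12  > 10 ✓
[12, 2, -4, -5] → max 12  > 10 ✓
[2, -4, -5, 4] → max 4
[-4, -5, 4, 7] → max 7
[-5, 4, 7, -2] → max 7
[4, 7, -2, 9] → max 9
[7, -2, 9, 5] → max 9
[-2, 9, 5, 4] → max 9
[9, 5, 4, 14] → max 14  > 10 ✓
[5, 4, 14, -5] → max 14  > 10 ✓
[4, 14, -5, 10] → max 14  > 10 ✓
[14, -5, 10, 9] → max 14  > 10 ✓
11 windows satisfy the condition.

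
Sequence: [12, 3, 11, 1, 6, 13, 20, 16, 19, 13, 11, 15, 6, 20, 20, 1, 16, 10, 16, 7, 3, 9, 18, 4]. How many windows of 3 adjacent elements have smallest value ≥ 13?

3

12 3 11 → min 3
3 11 1 → min 1
11 1 6 → min 1
1 6 13 → min 1
6 13 20 → min 6
13 20 16 → min 13  ≥ 13 ✓
20 16 19 → min 16  ≥ 13 ✓
16 19 13 → min 13  ≥ 13 ✓
19 13 11 → min 11
13 11 15 → min 11
11 15 6 → min 6
15 6 20 → min 6
6 20 20 → min 6
20 20 1 → min 1
20 1 16 → min 1
1 16 10 → min 1
16 10 16 → min 10
10 16 7 → min 7
16 7 3 → min 3
7 3 9 → min 3
3 9 18 → min 3
9 18 4 → min 4
3 windows satisfy the condition.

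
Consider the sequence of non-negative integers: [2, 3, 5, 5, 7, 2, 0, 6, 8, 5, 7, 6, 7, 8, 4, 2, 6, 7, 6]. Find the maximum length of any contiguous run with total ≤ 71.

14

add 2: [2] sum 2, len 1
add 3: [2, 3] sum 5, len 2
add 5: [2, 3, 5] sum 10, len 3
add 5: [2, 3, 5, 5] sum 15, len 4
add 7: [2, 3, 5, 5, 7] sum 22, len 5
add 2: [2, 3, 5, 5, 7, 2] sum 24, len 6
add 0: [2, 3, 5, 5, 7, 2, 0] sum 24, len 7
add 6: [2, 3, 5, 5, 7, 2, 0, 6] sum 30, len 8
add 8: [2, 3, 5, 5, 7, 2, 0, 6, 8] sum 38, len 9
add 5: [2, 3, 5, 5, 7, 2, 0, 6, 8, 5] sum 43, len 10
add 7: [2, 3, 5, 5, 7, 2, 0, 6, 8, 5, 7] sum 50, len 11
add 6: [2, 3, 5, 5, 7, 2, 0, 6, 8, 5, 7, 6] sum 56, len 12
add 7: [2, 3, 5, 5, 7, 2, 0, 6, 8, 5, 7, 6, 7] sum 63, len 13
add 8: [2, 3, 5, 5, 7, 2, 0, 6, 8, 5, 7, 6, 7, 8] sum 71, len 14
add 4: [5, 5, 7, 2, 0, 6, 8, 5, 7, 6, 7, 8, 4] sum 70, len 13
add 2: [5, 7, 2, 0, 6, 8, 5, 7, 6, 7, 8, 4, 2] sum 67, len 13
add 6: [7, 2, 0, 6, 8, 5, 7, 6, 7, 8, 4, 2, 6] sum 68, len 13
add 7: [2, 0, 6, 8, 5, 7, 6, 7, 8, 4, 2, 6, 7] sum 68, len 13
add 6: [8, 5, 7, 6, 7, 8, 4, 2, 6, 7, 6] sum 66, len 11
Longest length seen: 14.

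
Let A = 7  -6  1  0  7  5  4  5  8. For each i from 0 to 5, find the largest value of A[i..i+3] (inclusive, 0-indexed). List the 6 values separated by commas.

7, 7, 7, 7, 7, 8

7 -6 1 0 → max 7
-6 1 0 7 → max 7
1 0 7 5 → max 7
0 7 5 4 → max 7
7 5 4 5 → max 7
5 4 5 8 → max 8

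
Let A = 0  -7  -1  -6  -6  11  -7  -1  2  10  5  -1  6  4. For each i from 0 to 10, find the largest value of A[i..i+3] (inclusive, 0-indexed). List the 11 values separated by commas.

0, -1, 11, 11, 11, 11, 10, 10, 10, 10, 6

[0, -7, -1, -6] → max 0
[-7, -1, -6, -6] → max -1
[-1, -6, -6, 11] → max 11
[-6, -6, 11, -7] → max 11
[-6, 11, -7, -1] → max 11
[11, -7, -1, 2] → max 11
[-7, -1, 2, 10] → max 10
[-1, 2, 10, 5] → max 10
[2, 10, 5, -1] → max 10
[10, 5, -1, 6] → max 10
[5, -1, 6, 4] → max 6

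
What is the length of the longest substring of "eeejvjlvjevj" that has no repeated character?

4

[e] len 1
[e] len 1
[e] len 1
[e, j] len 2
[e, j, v] len 3
[v, j] len 2
[v, j, l] len 3
[j, l, v] len 3
[l, v, j] len 3
[l, v, j, e] len 4
[j, e, v] len 3
[e, v, j] len 3
Longest all-distinct length: 4.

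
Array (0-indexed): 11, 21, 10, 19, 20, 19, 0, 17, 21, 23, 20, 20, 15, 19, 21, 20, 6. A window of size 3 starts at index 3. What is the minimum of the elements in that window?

19

Elements at indices 3..5: 19, 20, 19
min(19, 20, 19) = 19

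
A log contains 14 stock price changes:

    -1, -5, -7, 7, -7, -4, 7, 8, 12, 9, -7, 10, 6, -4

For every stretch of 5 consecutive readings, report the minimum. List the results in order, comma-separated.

-7, -7, -7, -7, -7, -4, -7, -7, -7, -7

Sliding a size-5 window across the 14 values:
-1 -5 -7 7 -7 → min -7
-5 -7 7 -7 -4 → min -7
-7 7 -7 -4 7 → min -7
7 -7 -4 7 8 → min -7
-7 -4 7 8 12 → min -7
-4 7 8 12 9 → min -4
7 8 12 9 -7 → min -7
8 12 9 -7 10 → min -7
12 9 -7 10 6 → min -7
9 -7 10 6 -4 → min -7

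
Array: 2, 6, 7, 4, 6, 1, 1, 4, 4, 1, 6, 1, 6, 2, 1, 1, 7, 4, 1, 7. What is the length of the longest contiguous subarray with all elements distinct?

4

add 2: [2] len 1
add 6: [2, 6] len 2
add 7: [2, 6, 7] len 3
add 4: [2, 6, 7, 4] len 4
add 6 (repeat 6, move left end past it): [7, 4, 6] len 3
add 1: [7, 4, 6, 1] len 4
add 1 (repeat 1, move left end past it): [1] len 1
add 4: [1, 4] len 2
add 4 (repeat 4, move left end past it): [4] len 1
add 1: [4, 1] len 2
add 6: [4, 1, 6] len 3
add 1 (repeat 1, move left end past it): [6, 1] len 2
add 6 (repeat 6, move left end past it): [1, 6] len 2
add 2: [1, 6, 2] len 3
add 1 (repeat 1, move left end past it): [6, 2, 1] len 3
add 1 (repeat 1, move left end past it): [1] len 1
add 7: [1, 7] len 2
add 4: [1, 7, 4] len 3
add 1 (repeat 1, move left end past it): [7, 4, 1] len 3
add 7 (repeat 7, move left end past it): [4, 1, 7] len 3
Longest all-distinct length: 4.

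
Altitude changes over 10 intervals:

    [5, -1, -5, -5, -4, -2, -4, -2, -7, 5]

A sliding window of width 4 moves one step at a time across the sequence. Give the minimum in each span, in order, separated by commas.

Sliding a size-4 window across the 10 values:
(5, -1, -5, -5) → min -5
(-1, -5, -5, -4) → min -5
(-5, -5, -4, -2) → min -5
(-5, -4, -2, -4) → min -5
(-4, -2, -4, -2) → min -4
(-2, -4, -2, -7) → min -7
(-4, -2, -7, 5) → min -7

-5, -5, -5, -5, -4, -7, -7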